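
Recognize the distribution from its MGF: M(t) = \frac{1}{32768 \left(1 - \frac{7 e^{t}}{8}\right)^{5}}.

The MGF M(t) = \frac{1}{32768 \left(1 - \frac{7 e^{t}}{8}\right)^{5}} is the standard form for the NegativeBinomial distribution.
Comparing with the known MGF formula identifies: NegBin(r=5, p=1/8), X = failures before r-th success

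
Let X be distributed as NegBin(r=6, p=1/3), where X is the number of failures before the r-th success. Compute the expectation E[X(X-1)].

E[X(X-1)] = E[X² - X] = E[X²] - E[X]
E[X] = 12
E[X²] = Var(X) + (E[X])² = 36 + (12)² = 180
E[X(X-1)] = 180 - 12 = 168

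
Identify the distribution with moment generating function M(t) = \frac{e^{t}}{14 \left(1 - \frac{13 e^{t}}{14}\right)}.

The MGF M(t) = \frac{e^{t}}{14 \left(1 - \frac{13 e^{t}}{14}\right)} is the standard form for the Geometric distribution.
Comparing with the known MGF formula identifies: Geometric(p=1/14), X = trial number of first success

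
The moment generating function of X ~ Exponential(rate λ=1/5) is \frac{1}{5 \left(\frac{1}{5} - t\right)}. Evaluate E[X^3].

To find E[X^3], compute M^(3)(0):
M^(1)(t) = \frac{1}{5 \left(\frac{1}{5} - t\right)^{2}}
M^(2)(t) = \frac{2}{5 \left(\frac{1}{5} - t\right)^{3}}
M^(3)(t) = \frac{6}{5 \left(\frac{1}{5} - t\right)^{4}}
M^(3)(0) = 750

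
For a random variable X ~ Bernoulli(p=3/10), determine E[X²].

Using the identity E[X²] = Var(X) + (E[X])²:
E[X] = \frac{3}{10}
Var(X) = \frac{21}{100}
E[X²] = \frac{21}{100} + (\frac{3}{10})²
= \frac{3}{10}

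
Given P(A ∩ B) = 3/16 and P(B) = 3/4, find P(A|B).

P(A|B) = P(A ∩ B) / P(B)
= (3/16) / (3/4)
= 1/4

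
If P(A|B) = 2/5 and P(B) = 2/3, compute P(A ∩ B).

By definition, P(A|B) = P(A ∩ B) / P(B)
So P(A ∩ B) = P(A|B) × P(B)
= 2/5 × 2/3
= 4/15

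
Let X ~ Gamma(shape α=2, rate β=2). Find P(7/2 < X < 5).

P(7/2 < X < 5) = ∫_{7/2}^{5} f(x) dx
where f(x) = 4 x e^{- 2 x}
= \frac{-11 + 8 e^{3}}{e^{10}}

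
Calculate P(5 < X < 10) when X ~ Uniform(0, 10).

P(5 < X < 10) = ∫_{5}^{10} f(x) dx
where f(x) = \frac{1}{10}
= \frac{1}{2}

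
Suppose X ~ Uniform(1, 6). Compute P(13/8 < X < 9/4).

P(13/8 < X < 9/4) = ∫_{13/8}^{9/4} f(x) dx
where f(x) = \frac{1}{5}
= \frac{1}{8}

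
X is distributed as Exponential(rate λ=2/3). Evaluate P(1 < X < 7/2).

P(1 < X < 7/2) = ∫_{1}^{7/2} f(x) dx
where f(x) = \frac{2 e^{- \frac{2 x}{3}}}{3}
= - \frac{1 - e^{\frac{5}{3}}}{e^{\frac{7}{3}}}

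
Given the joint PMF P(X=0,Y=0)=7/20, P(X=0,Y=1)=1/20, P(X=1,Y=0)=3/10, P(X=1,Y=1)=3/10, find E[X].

First find marginal of X:
P(X=0) = 2/5
P(X=1) = 3/5
E[X] = 0 × 2/5 + 1 × 3/5 = 3/5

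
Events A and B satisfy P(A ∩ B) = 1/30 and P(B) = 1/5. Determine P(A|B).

P(A|B) = P(A ∩ B) / P(B)
= (1/30) / (1/5)
= 1/6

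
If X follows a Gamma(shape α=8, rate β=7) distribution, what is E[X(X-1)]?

E[X(X-1)] = E[X² - X] = E[X²] - E[X]
E[X] = \frac{8}{7}
E[X²] = Var(X) + (E[X])² = \frac{8}{49} + (\frac{8}{7})² = \frac{72}{49}
E[X(X-1)] = \frac{72}{49} - \frac{8}{7} = \frac{16}{49}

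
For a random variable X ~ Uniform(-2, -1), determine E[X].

For X ~ Uniform(-2, -1), the expected value is:
E[X] = - \frac{3}{2}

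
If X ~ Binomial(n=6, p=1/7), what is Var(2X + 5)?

For X ~ Binomial(n=6, p=1/7):
Var(X) = \frac{36}{49}
Var(2X + 5) = (2)² × Var(X) = 4 × \frac{36}{49} = \frac{144}{49}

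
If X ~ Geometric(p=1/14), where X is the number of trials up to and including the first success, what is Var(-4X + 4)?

For X ~ Geometric(p=1/14), where X is the number of trials up to and including the first success:
Var(X) = 182
Var(-4X + 4) = (-4)² × Var(X) = 16 × 182 = 2912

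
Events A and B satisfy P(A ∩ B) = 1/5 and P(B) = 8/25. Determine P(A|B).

P(A|B) = P(A ∩ B) / P(B)
= (1/5) / (8/25)
= 5/8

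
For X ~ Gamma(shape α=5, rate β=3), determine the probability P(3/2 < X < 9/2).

P(3/2 < X < 9/2) = ∫_{3/2}^{9/2} f(x) dx
where f(x) = \frac{81 x^{4} e^{- 3 x}}{8}
= \frac{-243155 + 6131 e^{9}}{128 e^{\frac{27}{2}}}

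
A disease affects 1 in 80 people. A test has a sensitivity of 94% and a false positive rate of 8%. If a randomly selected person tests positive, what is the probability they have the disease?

Let D = the rare event, + = positive/flagged.
P(D) = 1/80
P(+|D) = 94/100 = 47/50
P(+|D') = 8/100 = 2/25
P(+) = P(+|D)P(D) + P(+|D')P(D')
     = \frac{47}{50} × \frac{1}{80} + \frac{2}{25} × \frac{79}{80}
     = \frac{363}{4000}
P(D|+) = P(+|D)P(D)/P(+) = \frac{47}{363}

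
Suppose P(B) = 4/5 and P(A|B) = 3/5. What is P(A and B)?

By definition, P(A|B) = P(A ∩ B) / P(B)
So P(A ∩ B) = P(A|B) × P(B)
= 3/5 × 4/5
= 12/25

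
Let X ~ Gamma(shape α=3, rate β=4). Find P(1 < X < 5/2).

P(1 < X < 5/2) = ∫_{1}^{5/2} f(x) dx
where f(x) = 32 x^{2} e^{- 4 x}
= \frac{-61 + 13 e^{6}}{e^{10}}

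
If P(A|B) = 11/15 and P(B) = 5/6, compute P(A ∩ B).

By definition, P(A|B) = P(A ∩ B) / P(B)
So P(A ∩ B) = P(A|B) × P(B)
= 11/15 × 5/6
= 11/18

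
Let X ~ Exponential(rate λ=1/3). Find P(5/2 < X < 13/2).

P(5/2 < X < 13/2) = ∫_{5/2}^{13/2} f(x) dx
where f(x) = \frac{e^{- \frac{x}{3}}}{3}
= - \frac{1 - e^{\frac{4}{3}}}{e^{\frac{13}{6}}}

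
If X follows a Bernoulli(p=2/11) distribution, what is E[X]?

For X ~ Bernoulli(p=2/11), the expected value is:
E[X] = \frac{2}{11}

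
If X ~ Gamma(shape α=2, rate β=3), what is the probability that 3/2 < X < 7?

P(3/2 < X < 7) = ∫_{3/2}^{7} f(x) dx
where f(x) = 9 x e^{- 3 x}
= - \frac{22}{e^{21}} + \frac{11}{2 e^{\frac{9}{2}}}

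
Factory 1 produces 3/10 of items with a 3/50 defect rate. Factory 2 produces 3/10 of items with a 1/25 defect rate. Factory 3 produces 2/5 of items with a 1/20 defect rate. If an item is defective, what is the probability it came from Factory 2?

Using Bayes' theorem:
P(F1) = 3/10, P(D|F1) = 3/50
P(F2) = 3/10, P(D|F2) = 1/25
P(F3) = 2/5, P(D|F3) = 1/20
P(D) = P(D|F1)P(F1) + P(D|F2)P(F2) + P(D|F3)P(F3)
     = \frac{1}{20}
P(F2|D) = P(D|F2)P(F2) / P(D)
= \frac{6}{25}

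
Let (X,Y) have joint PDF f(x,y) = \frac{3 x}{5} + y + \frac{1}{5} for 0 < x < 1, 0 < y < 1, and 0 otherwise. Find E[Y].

E[Y] = ∫_0^1 ∫_0^1 y × f(x,y) dx dy
= \frac{7}{12}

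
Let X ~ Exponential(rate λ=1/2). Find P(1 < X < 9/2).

P(1 < X < 9/2) = ∫_{1}^{9/2} f(x) dx
where f(x) = \frac{e^{- \frac{x}{2}}}{2}
= - \frac{1}{e^{\frac{9}{4}}} + e^{- \frac{1}{2}}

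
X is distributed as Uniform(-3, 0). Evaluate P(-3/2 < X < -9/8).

P(-3/2 < X < -9/8) = ∫_{-3/2}^{-9/8} f(x) dx
where f(x) = \frac{1}{3}
= \frac{1}{8}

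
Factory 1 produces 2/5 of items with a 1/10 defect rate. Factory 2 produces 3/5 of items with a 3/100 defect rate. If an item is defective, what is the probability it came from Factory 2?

Using Bayes' theorem:
P(F1) = 2/5, P(D|F1) = 1/10
P(F2) = 3/5, P(D|F2) = 3/100
P(D) = P(D|F1)P(F1) + P(D|F2)P(F2)
     = \frac{29}{500}
P(F2|D) = P(D|F2)P(F2) / P(D)
= \frac{9}{29}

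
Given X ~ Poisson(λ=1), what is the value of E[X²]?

Using the identity E[X²] = Var(X) + (E[X])²:
E[X] = 1
Var(X) = 1
E[X²] = 1 + (1)²
= 2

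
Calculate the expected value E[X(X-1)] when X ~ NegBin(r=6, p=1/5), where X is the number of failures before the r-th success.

E[X(X-1)] = E[X² - X] = E[X²] - E[X]
E[X] = 24
E[X²] = Var(X) + (E[X])² = 120 + (24)² = 696
E[X(X-1)] = 696 - 24 = 672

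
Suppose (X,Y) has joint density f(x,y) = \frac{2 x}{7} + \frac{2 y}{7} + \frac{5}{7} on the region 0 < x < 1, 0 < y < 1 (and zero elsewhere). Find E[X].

E[X] = ∫_0^1 ∫_0^1 x × f(x,y) dy dx
= ∫_0^1 ∫_0^1 x × (\frac{2 x}{7} + \frac{2 y}{7} + \frac{5}{7}) dy dx
= \frac{11}{21}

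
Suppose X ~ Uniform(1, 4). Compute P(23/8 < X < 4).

P(23/8 < X < 4) = ∫_{23/8}^{4} f(x) dx
where f(x) = \frac{1}{3}
= \frac{3}{8}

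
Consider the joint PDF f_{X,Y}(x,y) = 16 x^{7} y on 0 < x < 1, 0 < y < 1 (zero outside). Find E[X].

E[X] = ∫_0^1 ∫_0^1 x × f(x,y) dy dx
= ∫_0^1 ∫_0^1 x × (16 x^{7} y) dy dx
= \frac{8}{9}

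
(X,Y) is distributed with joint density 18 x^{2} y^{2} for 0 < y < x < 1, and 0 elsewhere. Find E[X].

f_X(x) = ∫_0^x 18 x^{2} y^{2} dy = 6 x^{5}
E[X] = ∫_0^1 x × (6 x^{5}) dx = \frac{6}{7}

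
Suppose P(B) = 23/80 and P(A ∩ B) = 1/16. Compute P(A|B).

P(A|B) = P(A ∩ B) / P(B)
= (1/16) / (23/80)
= 5/23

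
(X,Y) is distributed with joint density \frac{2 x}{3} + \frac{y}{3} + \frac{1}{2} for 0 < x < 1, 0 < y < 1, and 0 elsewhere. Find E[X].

E[X] = ∫_0^1 ∫_0^1 x × f(x,y) dy dx
= ∫_0^1 ∫_0^1 x × (\frac{2 x}{3} + \frac{y}{3} + \frac{1}{2}) dy dx
= \frac{5}{9}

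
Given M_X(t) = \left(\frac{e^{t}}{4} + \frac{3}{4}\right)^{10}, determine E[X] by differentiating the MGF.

To find E[X], compute M^(1)(0):
M^(1)(t) = \frac{5 \left(\frac{e^{t}}{4} + \frac{3}{4}\right)^{9} e^{t}}{2}
M^(1)(0) = \frac{5}{2}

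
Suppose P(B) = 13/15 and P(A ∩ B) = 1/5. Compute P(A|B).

P(A|B) = P(A ∩ B) / P(B)
= (1/5) / (13/15)
= 3/13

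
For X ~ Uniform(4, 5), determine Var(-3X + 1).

For X ~ Uniform(4, 5):
Var(X) = \frac{1}{12}
Var(-3X + 1) = (-3)² × Var(X) = 9 × \frac{1}{12} = \frac{3}{4}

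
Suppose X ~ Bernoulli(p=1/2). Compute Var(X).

For X ~ Bernoulli(p=1/2):
Var(X) = \frac{1}{4}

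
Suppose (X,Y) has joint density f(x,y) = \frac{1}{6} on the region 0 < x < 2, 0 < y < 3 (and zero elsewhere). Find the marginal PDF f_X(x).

f_X(x) = ∫_0^3 f(x,y) dy
= ∫_0^3 \frac{1}{6} dy
= \frac{1}{2} for 0 < x < 2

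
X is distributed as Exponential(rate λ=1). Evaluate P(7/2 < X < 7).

P(7/2 < X < 7) = ∫_{7/2}^{7} f(x) dx
where f(x) = e^{- x}
= - \frac{1}{e^{7}} + e^{- \frac{7}{2}}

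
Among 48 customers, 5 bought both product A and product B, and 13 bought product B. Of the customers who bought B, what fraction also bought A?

P(A ∩ B) = 5/48
P(B) = 13/48
P(A|B) = P(A ∩ B) / P(B) = (5/48) / (13/48) = 5/13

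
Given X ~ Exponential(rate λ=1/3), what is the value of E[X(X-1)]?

E[X(X-1)] = E[X² - X] = E[X²] - E[X]
E[X] = 3
E[X²] = Var(X) + (E[X])² = 9 + (3)² = 18
E[X(X-1)] = 18 - 3 = 15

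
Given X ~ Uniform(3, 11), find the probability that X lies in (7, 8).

P(7 < X < 8) = ∫_{7}^{8} f(x) dx
where f(x) = \frac{1}{8}
= \frac{1}{8}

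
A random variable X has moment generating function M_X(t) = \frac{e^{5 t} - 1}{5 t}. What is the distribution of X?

The MGF M(t) = \frac{e^{5 t} - 1}{5 t} is the standard form for the Uniform distribution.
Comparing with the known MGF formula identifies: Uniform(0, 5)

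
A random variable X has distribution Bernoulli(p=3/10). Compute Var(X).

For X ~ Bernoulli(p=3/10):
Var(X) = \frac{21}{100}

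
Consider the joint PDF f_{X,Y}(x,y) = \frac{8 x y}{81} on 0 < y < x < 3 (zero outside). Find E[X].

f_X(x) = ∫_0^x \frac{8 x y}{81} dy = \frac{4 x^{3}}{81}
E[X] = ∫_0^3 x × (\frac{4 x^{3}}{81}) dx = \frac{12}{5}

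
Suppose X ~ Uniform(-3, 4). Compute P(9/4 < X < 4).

P(9/4 < X < 4) = ∫_{9/4}^{4} f(x) dx
where f(x) = \frac{1}{7}
= \frac{1}{4}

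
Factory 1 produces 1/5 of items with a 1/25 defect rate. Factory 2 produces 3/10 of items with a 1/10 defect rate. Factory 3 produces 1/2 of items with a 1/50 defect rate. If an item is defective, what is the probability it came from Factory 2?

Using Bayes' theorem:
P(F1) = 1/5, P(D|F1) = 1/25
P(F2) = 3/10, P(D|F2) = 1/10
P(F3) = 1/2, P(D|F3) = 1/50
P(D) = P(D|F1)P(F1) + P(D|F2)P(F2) + P(D|F3)P(F3)
     = \frac{6}{125}
P(F2|D) = P(D|F2)P(F2) / P(D)
= \frac{5}{8}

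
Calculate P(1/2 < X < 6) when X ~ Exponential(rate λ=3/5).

P(1/2 < X < 6) = ∫_{1/2}^{6} f(x) dx
where f(x) = \frac{3 e^{- \frac{3 x}{5}}}{5}
= - \frac{1}{e^{\frac{18}{5}}} + e^{- \frac{3}{10}}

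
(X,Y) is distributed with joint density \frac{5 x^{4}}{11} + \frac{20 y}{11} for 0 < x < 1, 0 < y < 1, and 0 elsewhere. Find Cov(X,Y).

E[XY] = ∫∫ xy × f(x,y) dx dy = \frac{15}{44}
E[X] = \frac{35}{66}
E[Y] = \frac{43}{66}
Cov(X,Y) = E[XY] - E[X]E[Y] = - \frac{5}{1089}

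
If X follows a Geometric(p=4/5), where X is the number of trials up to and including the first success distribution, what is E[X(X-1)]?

E[X(X-1)] = E[X² - X] = E[X²] - E[X]
E[X] = \frac{5}{4}
E[X²] = Var(X) + (E[X])² = \frac{5}{16} + (\frac{5}{4})² = \frac{15}{8}
E[X(X-1)] = \frac{15}{8} - \frac{5}{4} = \frac{5}{8}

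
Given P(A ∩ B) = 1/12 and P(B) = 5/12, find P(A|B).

P(A|B) = P(A ∩ B) / P(B)
= (1/12) / (5/12)
= 1/5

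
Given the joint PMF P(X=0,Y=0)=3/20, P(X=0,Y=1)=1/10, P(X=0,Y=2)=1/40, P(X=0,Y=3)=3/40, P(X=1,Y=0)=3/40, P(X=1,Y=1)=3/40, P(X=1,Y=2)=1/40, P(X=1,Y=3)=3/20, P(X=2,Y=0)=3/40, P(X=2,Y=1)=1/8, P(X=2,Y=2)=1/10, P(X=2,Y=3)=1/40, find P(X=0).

P(X=0) = P(X=0,Y=0) + P(X=0,Y=1) + P(X=0,Y=2) + P(X=0,Y=3)
= 3/20 + 1/10 + 1/40 + 3/40
= 7/20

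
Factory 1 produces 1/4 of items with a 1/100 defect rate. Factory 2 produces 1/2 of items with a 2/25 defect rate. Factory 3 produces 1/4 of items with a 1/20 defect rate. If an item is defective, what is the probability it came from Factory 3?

Using Bayes' theorem:
P(F1) = 1/4, P(D|F1) = 1/100
P(F2) = 1/2, P(D|F2) = 2/25
P(F3) = 1/4, P(D|F3) = 1/20
P(D) = P(D|F1)P(F1) + P(D|F2)P(F2) + P(D|F3)P(F3)
     = \frac{11}{200}
P(F3|D) = P(D|F3)P(F3) / P(D)
= \frac{5}{22}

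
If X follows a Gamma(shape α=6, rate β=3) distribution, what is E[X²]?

Using the identity E[X²] = Var(X) + (E[X])²:
E[X] = 2
Var(X) = \frac{2}{3}
E[X²] = \frac{2}{3} + (2)²
= \frac{14}{3}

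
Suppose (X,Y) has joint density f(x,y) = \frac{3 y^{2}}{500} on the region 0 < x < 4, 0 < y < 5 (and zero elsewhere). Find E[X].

f_X(x) = ∫_0^5 \frac{3 y^{2}}{500} dy = \frac{1}{4}
E[X] = ∫_0^4 x × (\frac{1}{4}) dx = 2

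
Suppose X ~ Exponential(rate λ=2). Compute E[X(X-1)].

E[X(X-1)] = E[X² - X] = E[X²] - E[X]
E[X] = \frac{1}{2}
E[X²] = Var(X) + (E[X])² = \frac{1}{4} + (\frac{1}{2})² = \frac{1}{2}
E[X(X-1)] = \frac{1}{2} - \frac{1}{2} = 0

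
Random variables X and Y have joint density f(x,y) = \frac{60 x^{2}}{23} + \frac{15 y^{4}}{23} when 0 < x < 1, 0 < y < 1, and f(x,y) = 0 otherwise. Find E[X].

E[X] = ∫_0^1 ∫_0^1 x × f(x,y) dy dx
= ∫_0^1 ∫_0^1 x × (\frac{60 x^{2}}{23} + \frac{15 y^{4}}{23}) dy dx
= \frac{33}{46}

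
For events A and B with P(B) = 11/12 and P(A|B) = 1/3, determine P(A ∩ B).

By definition, P(A|B) = P(A ∩ B) / P(B)
So P(A ∩ B) = P(A|B) × P(B)
= 1/3 × 11/12
= 11/36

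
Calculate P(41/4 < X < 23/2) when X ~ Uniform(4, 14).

P(41/4 < X < 23/2) = ∫_{41/4}^{23/2} f(x) dx
where f(x) = \frac{1}{10}
= \frac{1}{8}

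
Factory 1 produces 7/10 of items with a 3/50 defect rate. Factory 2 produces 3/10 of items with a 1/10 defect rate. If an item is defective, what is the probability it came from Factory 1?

Using Bayes' theorem:
P(F1) = 7/10, P(D|F1) = 3/50
P(F2) = 3/10, P(D|F2) = 1/10
P(D) = P(D|F1)P(F1) + P(D|F2)P(F2)
     = \frac{9}{125}
P(F1|D) = P(D|F1)P(F1) / P(D)
= \frac{7}{12}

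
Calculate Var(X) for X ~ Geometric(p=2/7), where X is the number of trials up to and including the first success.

For X ~ Geometric(p=2/7), where X is the number of trials up to and including the first success:
Var(X) = \frac{35}{4}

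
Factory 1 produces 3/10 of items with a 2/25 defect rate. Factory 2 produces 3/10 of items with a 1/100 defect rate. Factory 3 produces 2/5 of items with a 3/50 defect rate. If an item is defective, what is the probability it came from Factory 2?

Using Bayes' theorem:
P(F1) = 3/10, P(D|F1) = 2/25
P(F2) = 3/10, P(D|F2) = 1/100
P(F3) = 2/5, P(D|F3) = 3/50
P(D) = P(D|F1)P(F1) + P(D|F2)P(F2) + P(D|F3)P(F3)
     = \frac{51}{1000}
P(F2|D) = P(D|F2)P(F2) / P(D)
= \frac{1}{17}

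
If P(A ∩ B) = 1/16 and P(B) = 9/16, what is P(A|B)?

P(A|B) = P(A ∩ B) / P(B)
= (1/16) / (9/16)
= 1/9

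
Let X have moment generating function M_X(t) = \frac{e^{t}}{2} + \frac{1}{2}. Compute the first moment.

To find E[X], compute M^(1)(0):
M^(1)(t) = \frac{e^{t}}{2}
M^(1)(0) = \frac{1}{2}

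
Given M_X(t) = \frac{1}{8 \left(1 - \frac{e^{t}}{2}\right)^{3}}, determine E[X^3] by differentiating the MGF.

To find E[X^3], compute M^(3)(0):
M^(1)(t) = \frac{3 e^{t}}{16 \left(1 - \frac{e^{t}}{2}\right)^{4}}
M^(2)(t) = \frac{3 e^{t}}{16 \left(1 - \frac{e^{t}}{2}\right)^{4}} + \frac{3 e^{2 t}}{8 \left(1 - \frac{e^{t}}{2}\right)^{5}}
M^(3)(t) = \frac{3 e^{t}}{16 \left(1 - \frac{e^{t}}{2}\right)^{4}} + \frac{9 e^{2 t}}{8 \left(1 - \frac{e^{t}}{2}\right)^{5}} + \frac{15 e^{3 t}}{16 \left(1 - \frac{e^{t}}{2}\right)^{6}}
M^(3)(0) = 99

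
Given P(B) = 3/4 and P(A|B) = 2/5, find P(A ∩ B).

By definition, P(A|B) = P(A ∩ B) / P(B)
So P(A ∩ B) = P(A|B) × P(B)
= 2/5 × 3/4
= 3/10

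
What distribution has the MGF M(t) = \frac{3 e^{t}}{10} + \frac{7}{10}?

The MGF M(t) = \frac{3 e^{t}}{10} + \frac{7}{10} is the standard form for the Bernoulli distribution.
Comparing with the known MGF formula identifies: Bernoulli(p=3/10)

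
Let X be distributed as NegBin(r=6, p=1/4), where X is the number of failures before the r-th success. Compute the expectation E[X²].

Using the identity E[X²] = Var(X) + (E[X])²:
E[X] = 18
Var(X) = 72
E[X²] = 72 + (18)²
= 396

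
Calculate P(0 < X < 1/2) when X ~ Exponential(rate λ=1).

P(0 < X < 1/2) = ∫_{0}^{1/2} f(x) dx
where f(x) = e^{- x}
= 1 - e^{- \frac{1}{2}}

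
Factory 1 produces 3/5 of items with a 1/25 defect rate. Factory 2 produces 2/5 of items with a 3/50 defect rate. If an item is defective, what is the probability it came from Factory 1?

Using Bayes' theorem:
P(F1) = 3/5, P(D|F1) = 1/25
P(F2) = 2/5, P(D|F2) = 3/50
P(D) = P(D|F1)P(F1) + P(D|F2)P(F2)
     = \frac{6}{125}
P(F1|D) = P(D|F1)P(F1) / P(D)
= \frac{1}{2}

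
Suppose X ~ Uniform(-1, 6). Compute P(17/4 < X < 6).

P(17/4 < X < 6) = ∫_{17/4}^{6} f(x) dx
where f(x) = \frac{1}{7}
= \frac{1}{4}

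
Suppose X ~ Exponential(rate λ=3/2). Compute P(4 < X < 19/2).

P(4 < X < 19/2) = ∫_{4}^{19/2} f(x) dx
where f(x) = \frac{3 e^{- \frac{3 x}{2}}}{2}
= - \frac{1}{e^{\frac{57}{4}}} + e^{-6}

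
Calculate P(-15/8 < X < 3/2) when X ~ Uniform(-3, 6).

P(-15/8 < X < 3/2) = ∫_{-15/8}^{3/2} f(x) dx
where f(x) = \frac{1}{9}
= \frac{3}{8}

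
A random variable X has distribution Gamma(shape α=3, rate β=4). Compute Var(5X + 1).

For X ~ Gamma(shape α=3, rate β=4):
Var(X) = \frac{3}{16}
Var(5X + 1) = (5)² × Var(X) = 25 × \frac{3}{16} = \frac{75}{16}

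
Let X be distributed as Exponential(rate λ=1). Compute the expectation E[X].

For X ~ Exponential(rate λ=1), the expected value is:
E[X] = 1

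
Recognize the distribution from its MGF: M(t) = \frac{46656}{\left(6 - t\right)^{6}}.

The MGF M(t) = \frac{46656}{\left(6 - t\right)^{6}} is the standard form for the Gamma distribution.
Comparing with the known MGF formula identifies: Gamma(shape α=6, rate β=6)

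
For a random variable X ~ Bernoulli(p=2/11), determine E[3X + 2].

For X ~ Bernoulli(p=2/11):
E[X] = \frac{2}{11}
E[3X + 2] = 3 × E[X] + 2 = \frac{28}{11}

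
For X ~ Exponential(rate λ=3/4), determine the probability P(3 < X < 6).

P(3 < X < 6) = ∫_{3}^{6} f(x) dx
where f(x) = \frac{3 e^{- \frac{3 x}{4}}}{4}
= - \frac{1}{e^{\frac{9}{2}}} + e^{- \frac{9}{4}}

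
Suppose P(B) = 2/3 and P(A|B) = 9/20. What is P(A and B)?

By definition, P(A|B) = P(A ∩ B) / P(B)
So P(A ∩ B) = P(A|B) × P(B)
= 9/20 × 2/3
= 3/10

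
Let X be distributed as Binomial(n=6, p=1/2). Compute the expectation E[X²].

Using the identity E[X²] = Var(X) + (E[X])²:
E[X] = 3
Var(X) = \frac{3}{2}
E[X²] = \frac{3}{2} + (3)²
= \frac{21}{2}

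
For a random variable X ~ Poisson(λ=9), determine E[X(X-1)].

E[X(X-1)] = E[X² - X] = E[X²] - E[X]
E[X] = 9
E[X²] = Var(X) + (E[X])² = 9 + (9)² = 90
E[X(X-1)] = 90 - 9 = 81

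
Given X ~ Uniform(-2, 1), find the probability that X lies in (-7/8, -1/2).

P(-7/8 < X < -1/2) = ∫_{-7/8}^{-1/2} f(x) dx
where f(x) = \frac{1}{3}
= \frac{1}{8}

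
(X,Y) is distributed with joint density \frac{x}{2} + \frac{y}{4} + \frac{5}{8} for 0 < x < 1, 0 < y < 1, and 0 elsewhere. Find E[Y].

E[Y] = ∫_0^1 ∫_0^1 y × f(x,y) dx dy
= \frac{25}{48}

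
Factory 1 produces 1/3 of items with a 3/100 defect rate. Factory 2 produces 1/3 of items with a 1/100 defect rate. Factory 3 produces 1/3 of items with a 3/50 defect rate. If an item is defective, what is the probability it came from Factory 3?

Using Bayes' theorem:
P(F1) = 1/3, P(D|F1) = 3/100
P(F2) = 1/3, P(D|F2) = 1/100
P(F3) = 1/3, P(D|F3) = 3/50
P(D) = P(D|F1)P(F1) + P(D|F2)P(F2) + P(D|F3)P(F3)
     = \frac{1}{30}
P(F3|D) = P(D|F3)P(F3) / P(D)
= \frac{3}{5}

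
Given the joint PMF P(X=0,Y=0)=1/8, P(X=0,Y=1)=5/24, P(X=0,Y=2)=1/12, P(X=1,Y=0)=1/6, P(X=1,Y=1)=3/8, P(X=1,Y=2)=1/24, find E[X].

First find marginal of X:
P(X=0) = 5/12
P(X=1) = 7/12
E[X] = 0 × 5/12 + 1 × 7/12 = 7/12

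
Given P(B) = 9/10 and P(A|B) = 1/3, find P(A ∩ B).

By definition, P(A|B) = P(A ∩ B) / P(B)
So P(A ∩ B) = P(A|B) × P(B)
= 1/3 × 9/10
= 3/10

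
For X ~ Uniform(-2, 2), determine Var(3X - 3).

For X ~ Uniform(-2, 2):
Var(X) = \frac{4}{3}
Var(3X - 3) = (3)² × Var(X) = 9 × \frac{4}{3} = 12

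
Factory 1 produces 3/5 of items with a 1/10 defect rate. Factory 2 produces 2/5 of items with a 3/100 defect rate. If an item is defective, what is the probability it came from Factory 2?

Using Bayes' theorem:
P(F1) = 3/5, P(D|F1) = 1/10
P(F2) = 2/5, P(D|F2) = 3/100
P(D) = P(D|F1)P(F1) + P(D|F2)P(F2)
     = \frac{9}{125}
P(F2|D) = P(D|F2)P(F2) / P(D)
= \frac{1}{6}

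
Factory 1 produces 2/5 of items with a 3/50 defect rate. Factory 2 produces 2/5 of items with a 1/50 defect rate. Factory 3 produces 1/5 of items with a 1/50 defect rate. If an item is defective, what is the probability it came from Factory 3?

Using Bayes' theorem:
P(F1) = 2/5, P(D|F1) = 3/50
P(F2) = 2/5, P(D|F2) = 1/50
P(F3) = 1/5, P(D|F3) = 1/50
P(D) = P(D|F1)P(F1) + P(D|F2)P(F2) + P(D|F3)P(F3)
     = \frac{9}{250}
P(F3|D) = P(D|F3)P(F3) / P(D)
= \frac{1}{9}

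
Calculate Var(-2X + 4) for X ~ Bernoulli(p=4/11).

For X ~ Bernoulli(p=4/11):
Var(X) = \frac{28}{121}
Var(-2X + 4) = (-2)² × Var(X) = 4 × \frac{28}{121} = \frac{112}{121}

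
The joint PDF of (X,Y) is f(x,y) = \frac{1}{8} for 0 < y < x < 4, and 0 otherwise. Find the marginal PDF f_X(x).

f_X(x) = ∫_0^x \frac{1}{8} dy = \frac{x}{8}
for 0 < x < 4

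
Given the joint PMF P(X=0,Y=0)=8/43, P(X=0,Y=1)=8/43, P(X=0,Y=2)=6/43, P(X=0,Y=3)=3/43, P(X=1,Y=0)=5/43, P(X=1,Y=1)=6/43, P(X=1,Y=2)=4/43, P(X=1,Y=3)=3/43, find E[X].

First find marginal of X:
P(X=0) = 25/43
P(X=1) = 18/43
E[X] = 0 × 25/43 + 1 × 18/43 = 18/43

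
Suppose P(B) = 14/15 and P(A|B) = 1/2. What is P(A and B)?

By definition, P(A|B) = P(A ∩ B) / P(B)
So P(A ∩ B) = P(A|B) × P(B)
= 1/2 × 14/15
= 7/15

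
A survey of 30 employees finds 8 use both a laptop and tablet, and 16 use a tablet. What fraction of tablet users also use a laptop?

P(A ∩ B) = 8/30 = 4/15
P(B) = 16/30 = 8/15
P(A|B) = P(A ∩ B) / P(B) = (4/15) / (8/15) = 1/2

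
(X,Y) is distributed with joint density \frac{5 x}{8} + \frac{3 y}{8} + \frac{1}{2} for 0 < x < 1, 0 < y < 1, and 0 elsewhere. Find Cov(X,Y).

E[XY] = ∫∫ xy × f(x,y) dx dy = \frac{7}{24}
E[X] = \frac{53}{96}
E[Y] = \frac{17}{32}
Cov(X,Y) = E[XY] - E[X]E[Y] = - \frac{5}{3072}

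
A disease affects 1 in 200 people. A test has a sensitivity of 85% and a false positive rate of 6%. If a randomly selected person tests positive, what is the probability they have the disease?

Let D = the rare event, + = positive/flagged.
P(D) = 1/200
P(+|D) = 85/100 = 17/20
P(+|D') = 6/100 = 3/50
P(+) = P(+|D)P(D) + P(+|D')P(D')
     = \frac{17}{20} × \frac{1}{200} + \frac{3}{50} × \frac{199}{200}
     = \frac{1279}{20000}
P(D|+) = P(+|D)P(D)/P(+) = \frac{85}{1279}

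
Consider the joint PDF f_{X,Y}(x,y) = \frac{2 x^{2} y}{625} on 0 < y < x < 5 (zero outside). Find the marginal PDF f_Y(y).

f_Y(y) = ∫_y^5 \frac{2 x^{2} y}{625} dx = \frac{2 y \left(125 - y^{3}\right)}{1875}
for 0 < y < 5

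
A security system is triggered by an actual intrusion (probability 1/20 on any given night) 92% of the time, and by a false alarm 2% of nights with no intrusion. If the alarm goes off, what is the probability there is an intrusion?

Let D = the rare event, + = positive/flagged.
P(D) = 1/20
P(+|D) = 92/100 = 23/25
P(+|D') = 2/100 = 1/50
P(+) = P(+|D)P(D) + P(+|D')P(D')
     = \frac{23}{25} × \frac{1}{20} + \frac{1}{50} × \frac{19}{20}
     = \frac{13}{200}
P(D|+) = P(+|D)P(D)/P(+) = \frac{46}{65}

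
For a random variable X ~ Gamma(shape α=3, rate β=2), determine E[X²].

Using the identity E[X²] = Var(X) + (E[X])²:
E[X] = \frac{3}{2}
Var(X) = \frac{3}{4}
E[X²] = \frac{3}{4} + (\frac{3}{2})²
= 3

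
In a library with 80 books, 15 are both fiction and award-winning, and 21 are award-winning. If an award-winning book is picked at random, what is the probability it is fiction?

P(A ∩ B) = 15/80 = 3/16
P(B) = 21/80
P(A|B) = P(A ∩ B) / P(B) = (3/16) / (21/80) = 5/7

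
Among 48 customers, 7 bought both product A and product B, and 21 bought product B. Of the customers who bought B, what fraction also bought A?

P(A ∩ B) = 7/48
P(B) = 21/48 = 7/16
P(A|B) = P(A ∩ B) / P(B) = (7/48) / (7/16) = 1/3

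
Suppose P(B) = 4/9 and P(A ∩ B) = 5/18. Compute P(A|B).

P(A|B) = P(A ∩ B) / P(B)
= (5/18) / (4/9)
= 5/8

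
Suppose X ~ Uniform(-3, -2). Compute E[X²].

Using the identity E[X²] = Var(X) + (E[X])²:
E[X] = - \frac{5}{2}
Var(X) = \frac{1}{12}
E[X²] = \frac{1}{12} + (- \frac{5}{2})²
= \frac{19}{3}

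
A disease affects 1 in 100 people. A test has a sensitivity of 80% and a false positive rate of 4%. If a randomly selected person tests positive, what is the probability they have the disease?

Let D = the rare event, + = positive/flagged.
P(D) = 1/100
P(+|D) = 80/100 = 4/5
P(+|D') = 4/100 = 1/25
P(+) = P(+|D)P(D) + P(+|D')P(D')
     = \frac{4}{5} × \frac{1}{100} + \frac{1}{25} × \frac{99}{100}
     = \frac{119}{2500}
P(D|+) = P(+|D)P(D)/P(+) = \frac{20}{119}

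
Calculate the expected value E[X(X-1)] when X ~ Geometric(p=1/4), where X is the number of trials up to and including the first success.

E[X(X-1)] = E[X² - X] = E[X²] - E[X]
E[X] = 4
E[X²] = Var(X) + (E[X])² = 12 + (4)² = 28
E[X(X-1)] = 28 - 4 = 24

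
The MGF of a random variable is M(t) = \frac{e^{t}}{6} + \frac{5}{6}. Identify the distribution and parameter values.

The MGF M(t) = \frac{e^{t}}{6} + \frac{5}{6} is the standard form for the Bernoulli distribution.
Comparing with the known MGF formula identifies: Bernoulli(p=1/6)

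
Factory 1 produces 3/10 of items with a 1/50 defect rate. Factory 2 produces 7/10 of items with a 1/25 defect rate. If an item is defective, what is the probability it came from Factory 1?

Using Bayes' theorem:
P(F1) = 3/10, P(D|F1) = 1/50
P(F2) = 7/10, P(D|F2) = 1/25
P(D) = P(D|F1)P(F1) + P(D|F2)P(F2)
     = \frac{17}{500}
P(F1|D) = P(D|F1)P(F1) / P(D)
= \frac{3}{17}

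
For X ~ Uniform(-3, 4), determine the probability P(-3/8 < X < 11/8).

P(-3/8 < X < 11/8) = ∫_{-3/8}^{11/8} f(x) dx
where f(x) = \frac{1}{7}
= \frac{1}{4}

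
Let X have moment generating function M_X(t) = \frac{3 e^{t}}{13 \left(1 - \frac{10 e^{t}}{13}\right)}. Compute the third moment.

To find E[X^3], compute M^(3)(0):
M^(1)(t) = \frac{3 e^{t}}{13 \left(1 - \frac{10 e^{t}}{13}\right)} + \frac{30 e^{2 t}}{169 \left(1 - \frac{10 e^{t}}{13}\right)^{2}}
M^(2)(t) = \frac{3 e^{t}}{13 \left(1 - \frac{10 e^{t}}{13}\right)} + \frac{90 e^{2 t}}{169 \left(1 - \frac{10 e^{t}}{13}\right)^{2}} + \frac{600 e^{3 t}}{2197 \left(1 - \frac{10 e^{t}}{13}\right)^{3}}
M^(3)(t) = \frac{3 e^{t}}{13 \left(1 - \frac{10 e^{t}}{13}\right)} + \frac{210 e^{2 t}}{169 \left(1 - \frac{10 e^{t}}{13}\right)^{2}} + \frac{3600 e^{3 t}}{2197 \left(1 - \frac{10 e^{t}}{13}\right)^{3}} + \frac{18000 e^{4 t}}{28561 \left(1 - \frac{10 e^{t}}{13}\right)^{4}}
M^(3)(0) = \frac{3419}{9}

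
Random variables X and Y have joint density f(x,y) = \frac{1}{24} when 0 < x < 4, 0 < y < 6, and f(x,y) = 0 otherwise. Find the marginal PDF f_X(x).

f_X(x) = ∫_0^6 f(x,y) dy
= ∫_0^6 \frac{1}{24} dy
= \frac{1}{4} for 0 < x < 4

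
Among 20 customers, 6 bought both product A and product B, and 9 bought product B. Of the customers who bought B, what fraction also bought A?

P(A ∩ B) = 6/20 = 3/10
P(B) = 9/20
P(A|B) = P(A ∩ B) / P(B) = (3/10) / (9/20) = 2/3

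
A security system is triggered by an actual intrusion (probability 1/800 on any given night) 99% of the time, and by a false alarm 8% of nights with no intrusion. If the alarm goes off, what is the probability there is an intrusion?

Let D = the rare event, + = positive/flagged.
P(D) = 1/800
P(+|D) = 99/100
P(+|D') = 8/100 = 2/25
P(+) = P(+|D)P(D) + P(+|D')P(D')
     = \frac{99}{100} × \frac{1}{800} + \frac{2}{25} × \frac{799}{800}
     = \frac{6491}{80000}
P(D|+) = P(+|D)P(D)/P(+) = \frac{99}{6491}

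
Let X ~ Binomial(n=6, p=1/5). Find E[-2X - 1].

For X ~ Binomial(n=6, p=1/5):
E[X] = \frac{6}{5}
E[-2X - 1] = -2 × E[X] - 1 = - \frac{17}{5}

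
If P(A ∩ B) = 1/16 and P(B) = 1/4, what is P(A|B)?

P(A|B) = P(A ∩ B) / P(B)
= (1/16) / (1/4)
= 1/4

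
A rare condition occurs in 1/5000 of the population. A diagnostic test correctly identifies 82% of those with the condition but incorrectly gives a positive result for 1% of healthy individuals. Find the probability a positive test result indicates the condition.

Let D = the rare event, + = positive/flagged.
P(D) = 1/5000
P(+|D) = 82/100 = 41/50
P(+|D') = 1/100
P(+) = P(+|D)P(D) + P(+|D')P(D')
     = \frac{41}{50} × \frac{1}{5000} + \frac{1}{100} × \frac{4999}{5000}
     = \frac{5081}{500000}
P(D|+) = P(+|D)P(D)/P(+) = \frac{82}{5081}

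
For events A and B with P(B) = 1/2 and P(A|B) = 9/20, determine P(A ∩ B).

By definition, P(A|B) = P(A ∩ B) / P(B)
So P(A ∩ B) = P(A|B) × P(B)
= 9/20 × 1/2
= 9/40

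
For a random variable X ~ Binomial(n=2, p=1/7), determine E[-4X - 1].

For X ~ Binomial(n=2, p=1/7):
E[X] = \frac{2}{7}
E[-4X - 1] = -4 × E[X] - 1 = - \frac{15}{7}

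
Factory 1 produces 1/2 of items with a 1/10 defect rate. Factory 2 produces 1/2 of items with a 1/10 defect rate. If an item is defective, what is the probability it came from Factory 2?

Using Bayes' theorem:
P(F1) = 1/2, P(D|F1) = 1/10
P(F2) = 1/2, P(D|F2) = 1/10
P(D) = P(D|F1)P(F1) + P(D|F2)P(F2)
     = \frac{1}{10}
P(F2|D) = P(D|F2)P(F2) / P(D)
= \frac{1}{2}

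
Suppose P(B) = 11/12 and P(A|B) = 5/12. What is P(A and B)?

By definition, P(A|B) = P(A ∩ B) / P(B)
So P(A ∩ B) = P(A|B) × P(B)
= 5/12 × 11/12
= 55/144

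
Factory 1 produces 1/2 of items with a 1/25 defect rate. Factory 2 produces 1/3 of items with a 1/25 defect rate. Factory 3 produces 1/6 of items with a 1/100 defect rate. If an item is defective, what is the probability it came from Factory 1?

Using Bayes' theorem:
P(F1) = 1/2, P(D|F1) = 1/25
P(F2) = 1/3, P(D|F2) = 1/25
P(F3) = 1/6, P(D|F3) = 1/100
P(D) = P(D|F1)P(F1) + P(D|F2)P(F2) + P(D|F3)P(F3)
     = \frac{7}{200}
P(F1|D) = P(D|F1)P(F1) / P(D)
= \frac{4}{7}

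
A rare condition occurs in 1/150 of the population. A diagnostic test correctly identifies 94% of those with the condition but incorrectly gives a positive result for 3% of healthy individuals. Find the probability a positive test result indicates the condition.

Let D = the rare event, + = positive/flagged.
P(D) = 1/150
P(+|D) = 94/100 = 47/50
P(+|D') = 3/100
P(+) = P(+|D)P(D) + P(+|D')P(D')
     = \frac{47}{50} × \frac{1}{150} + \frac{3}{100} × \frac{149}{150}
     = \frac{541}{15000}
P(D|+) = P(+|D)P(D)/P(+) = \frac{94}{541}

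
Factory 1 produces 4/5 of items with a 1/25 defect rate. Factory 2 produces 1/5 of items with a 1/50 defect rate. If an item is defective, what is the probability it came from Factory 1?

Using Bayes' theorem:
P(F1) = 4/5, P(D|F1) = 1/25
P(F2) = 1/5, P(D|F2) = 1/50
P(D) = P(D|F1)P(F1) + P(D|F2)P(F2)
     = \frac{9}{250}
P(F1|D) = P(D|F1)P(F1) / P(D)
= \frac{8}{9}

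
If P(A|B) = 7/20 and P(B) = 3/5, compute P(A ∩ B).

By definition, P(A|B) = P(A ∩ B) / P(B)
So P(A ∩ B) = P(A|B) × P(B)
= 7/20 × 3/5
= 21/100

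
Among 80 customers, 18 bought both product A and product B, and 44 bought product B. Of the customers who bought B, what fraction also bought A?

P(A ∩ B) = 18/80 = 9/40
P(B) = 44/80 = 11/20
P(A|B) = P(A ∩ B) / P(B) = (9/40) / (11/20) = 9/22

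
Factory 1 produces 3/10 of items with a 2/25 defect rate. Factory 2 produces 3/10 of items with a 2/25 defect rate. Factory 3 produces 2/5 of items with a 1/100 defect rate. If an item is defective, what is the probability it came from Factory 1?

Using Bayes' theorem:
P(F1) = 3/10, P(D|F1) = 2/25
P(F2) = 3/10, P(D|F2) = 2/25
P(F3) = 2/5, P(D|F3) = 1/100
P(D) = P(D|F1)P(F1) + P(D|F2)P(F2) + P(D|F3)P(F3)
     = \frac{13}{250}
P(F1|D) = P(D|F1)P(F1) / P(D)
= \frac{6}{13}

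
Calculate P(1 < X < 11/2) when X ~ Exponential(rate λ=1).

P(1 < X < 11/2) = ∫_{1}^{11/2} f(x) dx
where f(x) = e^{- x}
= - \frac{1}{e^{\frac{11}{2}}} + e^{-1}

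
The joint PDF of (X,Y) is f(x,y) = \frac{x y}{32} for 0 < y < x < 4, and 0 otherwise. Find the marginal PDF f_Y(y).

f_Y(y) = ∫_y^4 \frac{x y}{32} dx = \frac{y \left(16 - y^{2}\right)}{64}
for 0 < y < 4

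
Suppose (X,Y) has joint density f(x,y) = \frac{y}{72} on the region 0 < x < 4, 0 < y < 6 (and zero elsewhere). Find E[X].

f_X(x) = ∫_0^6 \frac{y}{72} dy = \frac{1}{4}
E[X] = ∫_0^4 x × (\frac{1}{4}) dx = 2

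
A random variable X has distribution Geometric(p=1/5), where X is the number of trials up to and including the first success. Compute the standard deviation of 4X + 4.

For X ~ Geometric(p=1/5), where X is the number of trials up to and including the first success:
Var(X) = 20
SD(X) = √(Var(X)) = √(20) = 2 \sqrt{5}
SD(4X + 4) = |4| × SD(X) = 4 × 2 \sqrt{5} = 8 \sqrt{5}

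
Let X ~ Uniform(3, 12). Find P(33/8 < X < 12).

P(33/8 < X < 12) = ∫_{33/8}^{12} f(x) dx
where f(x) = \frac{1}{9}
= \frac{7}{8}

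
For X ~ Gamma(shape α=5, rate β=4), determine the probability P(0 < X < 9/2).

P(0 < X < 9/2) = ∫_{0}^{9/2} f(x) dx
where f(x) = \frac{128 x^{4} e^{- 4 x}}{3}
= 1 - \frac{5527}{e^{18}}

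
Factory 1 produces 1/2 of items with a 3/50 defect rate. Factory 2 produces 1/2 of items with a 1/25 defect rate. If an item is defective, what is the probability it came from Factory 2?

Using Bayes' theorem:
P(F1) = 1/2, P(D|F1) = 3/50
P(F2) = 1/2, P(D|F2) = 1/25
P(D) = P(D|F1)P(F1) + P(D|F2)P(F2)
     = \frac{1}{20}
P(F2|D) = P(D|F2)P(F2) / P(D)
= \frac{2}{5}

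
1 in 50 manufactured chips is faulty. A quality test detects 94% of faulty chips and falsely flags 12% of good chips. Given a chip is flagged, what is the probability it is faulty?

Let D = the rare event, + = positive/flagged.
P(D) = 1/50
P(+|D) = 94/100 = 47/50
P(+|D') = 12/100 = 3/25
P(+) = P(+|D)P(D) + P(+|D')P(D')
     = \frac{47}{50} × \frac{1}{50} + \frac{3}{25} × \frac{49}{50}
     = \frac{341}{2500}
P(D|+) = P(+|D)P(D)/P(+) = \frac{47}{341}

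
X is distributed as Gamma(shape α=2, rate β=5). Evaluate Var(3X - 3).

For X ~ Gamma(shape α=2, rate β=5):
Var(X) = \frac{2}{25}
Var(3X - 3) = (3)² × Var(X) = 9 × \frac{2}{25} = \frac{18}{25}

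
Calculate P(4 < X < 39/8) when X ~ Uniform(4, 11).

P(4 < X < 39/8) = ∫_{4}^{39/8} f(x) dx
where f(x) = \frac{1}{7}
= \frac{1}{8}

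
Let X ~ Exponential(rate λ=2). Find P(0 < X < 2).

P(0 < X < 2) = ∫_{0}^{2} f(x) dx
where f(x) = 2 e^{- 2 x}
= 1 - e^{-4}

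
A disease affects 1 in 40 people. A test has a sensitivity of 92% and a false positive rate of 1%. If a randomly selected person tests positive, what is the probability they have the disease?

Let D = the rare event, + = positive/flagged.
P(D) = 1/40
P(+|D) = 92/100 = 23/25
P(+|D') = 1/100
P(+) = P(+|D)P(D) + P(+|D')P(D')
     = \frac{23}{25} × \frac{1}{40} + \frac{1}{100} × \frac{39}{40}
     = \frac{131}{4000}
P(D|+) = P(+|D)P(D)/P(+) = \frac{92}{131}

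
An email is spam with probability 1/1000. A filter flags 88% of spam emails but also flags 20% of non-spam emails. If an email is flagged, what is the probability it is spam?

Let D = the rare event, + = positive/flagged.
P(D) = 1/1000
P(+|D) = 88/100 = 22/25
P(+|D') = 20/100 = 1/5
P(+) = P(+|D)P(D) + P(+|D')P(D')
     = \frac{22}{25} × \frac{1}{1000} + \frac{1}{5} × \frac{999}{1000}
     = \frac{5017}{25000}
P(D|+) = P(+|D)P(D)/P(+) = \frac{22}{5017}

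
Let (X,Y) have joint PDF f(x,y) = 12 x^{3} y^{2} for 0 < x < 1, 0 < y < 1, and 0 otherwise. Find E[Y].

E[Y] = ∫_0^1 ∫_0^1 y × f(x,y) dx dy
= \frac{3}{4}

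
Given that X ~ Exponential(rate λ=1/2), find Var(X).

For X ~ Exponential(rate λ=1/2):
Var(X) = 4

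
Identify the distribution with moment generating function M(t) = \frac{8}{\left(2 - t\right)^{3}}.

The MGF M(t) = \frac{8}{\left(2 - t\right)^{3}} is the standard form for the Gamma distribution.
Comparing with the known MGF formula identifies: Gamma(shape α=3, rate β=2)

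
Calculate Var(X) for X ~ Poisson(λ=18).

For X ~ Poisson(λ=18):
Var(X) = 18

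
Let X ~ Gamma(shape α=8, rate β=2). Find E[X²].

Using the identity E[X²] = Var(X) + (E[X])²:
E[X] = 4
Var(X) = 2
E[X²] = 2 + (4)²
= 18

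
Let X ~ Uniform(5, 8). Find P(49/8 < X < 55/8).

P(49/8 < X < 55/8) = ∫_{49/8}^{55/8} f(x) dx
where f(x) = \frac{1}{3}
= \frac{1}{4}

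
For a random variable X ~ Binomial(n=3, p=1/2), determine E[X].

For X ~ Binomial(n=3, p=1/2), the expected value is:
E[X] = \frac{3}{2}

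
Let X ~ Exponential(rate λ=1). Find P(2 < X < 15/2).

P(2 < X < 15/2) = ∫_{2}^{15/2} f(x) dx
where f(x) = e^{- x}
= - \frac{1}{e^{\frac{15}{2}}} + e^{-2}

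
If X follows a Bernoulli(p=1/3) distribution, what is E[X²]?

Using the identity E[X²] = Var(X) + (E[X])²:
E[X] = \frac{1}{3}
Var(X) = \frac{2}{9}
E[X²] = \frac{2}{9} + (\frac{1}{3})²
= \frac{1}{3}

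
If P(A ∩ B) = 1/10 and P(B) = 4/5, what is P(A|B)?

P(A|B) = P(A ∩ B) / P(B)
= (1/10) / (4/5)
= 1/8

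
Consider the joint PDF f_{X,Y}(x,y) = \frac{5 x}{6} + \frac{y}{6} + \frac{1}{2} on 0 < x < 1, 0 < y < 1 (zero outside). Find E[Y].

E[Y] = ∫_0^1 ∫_0^1 y × f(x,y) dx dy
= \frac{37}{72}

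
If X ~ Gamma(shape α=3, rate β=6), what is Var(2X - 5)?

For X ~ Gamma(shape α=3, rate β=6):
Var(X) = \frac{1}{12}
Var(2X - 5) = (2)² × Var(X) = 4 × \frac{1}{12} = \frac{1}{3}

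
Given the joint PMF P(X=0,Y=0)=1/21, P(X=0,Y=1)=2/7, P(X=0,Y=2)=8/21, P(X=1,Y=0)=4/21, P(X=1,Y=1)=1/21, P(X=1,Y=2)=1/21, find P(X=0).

P(X=0) = P(X=0,Y=0) + P(X=0,Y=1) + P(X=0,Y=2)
= 1/21 + 2/7 + 8/21
= 5/7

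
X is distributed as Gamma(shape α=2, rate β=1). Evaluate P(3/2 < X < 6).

P(3/2 < X < 6) = ∫_{3/2}^{6} f(x) dx
where f(x) = x e^{- x}
= - \frac{7}{e^{6}} + \frac{5}{2 e^{\frac{3}{2}}}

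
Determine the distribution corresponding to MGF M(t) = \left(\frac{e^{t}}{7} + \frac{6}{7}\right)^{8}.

The MGF M(t) = \left(\frac{e^{t}}{7} + \frac{6}{7}\right)^{8} is the standard form for the Binomial distribution.
Comparing with the known MGF formula identifies: Binomial(n=8, p=1/7)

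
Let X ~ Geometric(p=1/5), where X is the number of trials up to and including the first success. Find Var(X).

For X ~ Geometric(p=1/5), where X is the number of trials up to and including the first success:
Var(X) = 20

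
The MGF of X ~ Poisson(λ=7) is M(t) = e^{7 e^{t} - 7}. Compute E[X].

To find E[X], compute M^(1)(0):
M^(1)(t) = 7 e^{t} e^{7 e^{t} - 7}
M^(1)(0) = 7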